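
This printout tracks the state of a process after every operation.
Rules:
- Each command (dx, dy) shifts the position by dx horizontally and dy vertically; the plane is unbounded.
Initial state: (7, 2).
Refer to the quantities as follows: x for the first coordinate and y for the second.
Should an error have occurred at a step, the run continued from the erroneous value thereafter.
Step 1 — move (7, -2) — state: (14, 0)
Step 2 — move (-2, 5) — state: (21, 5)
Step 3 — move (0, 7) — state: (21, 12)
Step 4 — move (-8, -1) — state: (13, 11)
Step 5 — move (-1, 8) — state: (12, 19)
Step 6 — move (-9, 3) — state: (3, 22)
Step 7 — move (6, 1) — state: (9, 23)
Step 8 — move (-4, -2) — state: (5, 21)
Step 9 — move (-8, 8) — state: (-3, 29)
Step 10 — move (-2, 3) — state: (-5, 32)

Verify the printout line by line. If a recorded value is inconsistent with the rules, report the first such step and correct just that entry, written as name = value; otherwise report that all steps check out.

step 2, x = 12

step 1: x = 7 + (7) = 14, y = 2 + (-2) = 0 -> verified
step 2: x = 14 + (-2) = 12, y = 0 + (5) = 5 -> the printout has a different value
Conclusion: step 2 carries the first error; the entry should be x = 12.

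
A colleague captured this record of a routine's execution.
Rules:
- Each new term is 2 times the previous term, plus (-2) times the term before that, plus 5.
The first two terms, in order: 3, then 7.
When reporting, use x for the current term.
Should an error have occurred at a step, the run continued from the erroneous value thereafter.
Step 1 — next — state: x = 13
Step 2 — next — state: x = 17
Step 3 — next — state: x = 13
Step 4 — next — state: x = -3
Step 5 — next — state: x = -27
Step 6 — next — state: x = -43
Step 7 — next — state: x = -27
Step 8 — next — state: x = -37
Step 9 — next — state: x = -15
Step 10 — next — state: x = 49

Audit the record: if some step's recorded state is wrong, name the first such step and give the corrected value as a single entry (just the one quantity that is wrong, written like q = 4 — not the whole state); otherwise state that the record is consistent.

step 8, x = 37

Recomputing the run from the initial state:
step 1: x = 13
step 2: x = 17
step 3: x = 13
step 4: x = -3
step 5: x = -27
step 6: x = -43
step 7: x = -27
step 8: x = 37
step 9: x = 133
step 10: x = 197
The first disagreement with the record is at step 8, where the value should be x = 37.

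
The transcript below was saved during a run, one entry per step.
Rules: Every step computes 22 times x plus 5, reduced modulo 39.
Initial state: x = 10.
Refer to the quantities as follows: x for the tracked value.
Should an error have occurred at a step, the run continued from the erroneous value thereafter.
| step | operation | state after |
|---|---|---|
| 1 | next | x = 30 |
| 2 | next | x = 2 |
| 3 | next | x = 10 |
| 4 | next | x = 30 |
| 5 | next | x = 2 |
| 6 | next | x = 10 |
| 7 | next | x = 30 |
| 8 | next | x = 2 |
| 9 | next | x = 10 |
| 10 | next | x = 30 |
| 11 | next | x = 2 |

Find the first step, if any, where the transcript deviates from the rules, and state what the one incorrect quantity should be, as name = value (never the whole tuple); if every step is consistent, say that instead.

Step 1: x = (22*10 + 5) mod 39 = 30 — confirmed correct.
Step 2: x = (22*30 + 5) mod 39 = 2 — in agreement.
Step 3: x = (22*2 + 5) mod 39 = 10 — verified.
Step 4: x = (22*10 + 5) mod 39 = 30 — verified.
Step 5: x = (22*30 + 5) mod 39 = 2 — verified.
Step 6: x = (22*2 + 5) mod 39 = 10 — no discrepancy.
Step 7: x = (22*10 + 5) mod 39 = 30 — same as recorded.
Step 8: x = (22*30 + 5) mod 39 = 2 — verified.
Step 9: x = (22*2 + 5) mod 39 = 10 — agrees with the transcript.
Step 10: x = (22*10 + 5) mod 39 = 30 — same as recorded.
Step 11: x = (22*30 + 5) mod 39 = 2 — checks out.
The recomputation confirms every line.

no error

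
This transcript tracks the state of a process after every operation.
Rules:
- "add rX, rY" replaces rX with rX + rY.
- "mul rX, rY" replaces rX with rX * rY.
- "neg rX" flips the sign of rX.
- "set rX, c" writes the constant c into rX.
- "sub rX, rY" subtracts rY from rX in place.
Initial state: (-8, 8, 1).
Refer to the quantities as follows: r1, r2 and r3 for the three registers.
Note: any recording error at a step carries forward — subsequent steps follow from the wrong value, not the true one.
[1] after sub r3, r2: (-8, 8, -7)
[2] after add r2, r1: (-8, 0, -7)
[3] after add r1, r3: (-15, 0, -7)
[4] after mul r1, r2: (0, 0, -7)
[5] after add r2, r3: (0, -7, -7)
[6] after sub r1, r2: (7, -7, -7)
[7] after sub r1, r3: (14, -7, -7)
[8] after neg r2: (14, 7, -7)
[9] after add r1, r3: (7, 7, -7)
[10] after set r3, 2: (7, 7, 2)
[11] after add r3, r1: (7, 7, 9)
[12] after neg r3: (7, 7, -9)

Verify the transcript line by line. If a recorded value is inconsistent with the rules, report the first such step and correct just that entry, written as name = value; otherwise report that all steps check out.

step 1: r3 = 1 - 8 = -7 -> no discrepancy
step 2: r2 = 8 + -8 = 0 -> same as recorded
step 3: r1 = -8 + -7 = -15 -> agrees with the transcript
step 4: r1 = -15 * 0 = 0 -> consistent with the transcript
step 5: r2 = 0 + -7 = -7 -> consistent with the transcript
step 6: r1 = 0 - -7 = 7 -> exactly as logged
step 7: r1 = 7 - -7 = 14 -> matches
step 8: r2 = -(-7) = 7 -> no discrepancy
step 9: r1 = 14 + -7 = 7 -> agrees with the transcript
step 10: r3 = 2 -> exactly as logged
step 11: r3 = 2 + 7 = 9 -> exactly as logged
step 12: r3 = -(9) = -9 -> confirmed correct
The whole run recomputes cleanly — no discrepancies.

no error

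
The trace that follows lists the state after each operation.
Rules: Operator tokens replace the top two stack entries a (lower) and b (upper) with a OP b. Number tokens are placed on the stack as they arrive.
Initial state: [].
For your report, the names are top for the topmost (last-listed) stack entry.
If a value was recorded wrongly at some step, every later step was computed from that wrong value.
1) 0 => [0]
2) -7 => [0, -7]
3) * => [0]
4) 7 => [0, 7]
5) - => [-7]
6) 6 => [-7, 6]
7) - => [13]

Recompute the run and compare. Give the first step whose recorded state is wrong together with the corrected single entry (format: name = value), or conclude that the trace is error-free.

Recomputing the run from the initial state:
step 1: [0]
step 2: [0, -7]
step 3: [0]
step 4: [0, 7]
step 5: [-7]
step 6: [-7, 6]
step 7: [-13]
The first disagreement with the trace is at step 7, where the value should be top = -13.

step 7, top = -13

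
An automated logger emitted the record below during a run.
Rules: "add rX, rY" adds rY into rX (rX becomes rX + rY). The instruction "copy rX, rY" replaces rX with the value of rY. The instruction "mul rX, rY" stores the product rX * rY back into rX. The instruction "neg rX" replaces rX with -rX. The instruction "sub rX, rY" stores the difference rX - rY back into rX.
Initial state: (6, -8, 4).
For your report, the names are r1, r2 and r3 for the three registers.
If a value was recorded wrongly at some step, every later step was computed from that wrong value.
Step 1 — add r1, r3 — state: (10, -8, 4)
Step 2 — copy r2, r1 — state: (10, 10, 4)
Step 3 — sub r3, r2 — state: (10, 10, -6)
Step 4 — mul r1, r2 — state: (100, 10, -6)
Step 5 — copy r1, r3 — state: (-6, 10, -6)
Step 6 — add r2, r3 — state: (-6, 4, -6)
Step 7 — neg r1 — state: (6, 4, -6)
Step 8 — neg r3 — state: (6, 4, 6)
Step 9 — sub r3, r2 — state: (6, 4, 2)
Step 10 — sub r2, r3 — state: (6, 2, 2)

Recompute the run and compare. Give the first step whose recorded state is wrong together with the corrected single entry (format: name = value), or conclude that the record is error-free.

no error

Recomputing the run from the initial state:
step 1: r1 = 10, r2 = -8, r3 = 4
step 2: r1 = 10, r2 = 10, r3 = 4
step 3: r1 = 10, r2 = 10, r3 = -6
step 4: r1 = 100, r2 = 10, r3 = -6
step 5: r1 = -6, r2 = 10, r3 = -6
step 6: r1 = -6, r2 = 4, r3 = -6
step 7: r1 = 6, r2 = 4, r3 = -6
step 8: r1 = 6, r2 = 4, r3 = 6
step 9: r1 = 6, r2 = 4, r3 = 2
step 10: r1 = 6, r2 = 2, r3 = 2
This matches the record at every step.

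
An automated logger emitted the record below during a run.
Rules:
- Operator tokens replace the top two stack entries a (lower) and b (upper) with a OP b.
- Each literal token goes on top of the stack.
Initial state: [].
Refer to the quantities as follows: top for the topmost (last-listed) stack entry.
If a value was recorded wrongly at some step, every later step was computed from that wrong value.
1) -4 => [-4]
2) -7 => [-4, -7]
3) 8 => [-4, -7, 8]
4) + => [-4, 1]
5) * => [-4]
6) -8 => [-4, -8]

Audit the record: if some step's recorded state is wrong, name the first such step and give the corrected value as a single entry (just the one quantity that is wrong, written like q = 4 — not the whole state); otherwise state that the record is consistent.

no error

Recomputing the run from the initial state:
step 1: [-4]
step 2: [-4, -7]
step 3: [-4, -7, 8]
step 4: [-4, 1]
step 5: [-4]
step 6: [-4, -8]
This matches the record at every step.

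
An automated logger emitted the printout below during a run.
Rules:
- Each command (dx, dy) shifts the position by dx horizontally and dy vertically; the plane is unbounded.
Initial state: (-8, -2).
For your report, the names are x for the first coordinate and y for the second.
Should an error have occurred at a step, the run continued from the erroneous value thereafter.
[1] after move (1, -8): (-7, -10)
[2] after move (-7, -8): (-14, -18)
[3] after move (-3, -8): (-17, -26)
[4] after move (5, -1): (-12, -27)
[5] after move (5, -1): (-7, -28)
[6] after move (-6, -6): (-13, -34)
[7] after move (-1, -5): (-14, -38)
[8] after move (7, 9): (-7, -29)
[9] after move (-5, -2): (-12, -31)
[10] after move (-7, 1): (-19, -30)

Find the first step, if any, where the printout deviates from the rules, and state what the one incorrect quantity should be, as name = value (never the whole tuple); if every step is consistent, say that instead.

1. x = -8 + (1) = -7, y = -2 + (-8) = -10 (consistent with the printout)
2. x = -7 + (-7) = -14, y = -10 + (-8) = -18 (consistent with the printout)
3. x = -14 + (-3) = -17, y = -18 + (-8) = -26 (consistent with the printout)
4. x = -17 + (5) = -12, y = -26 + (-1) = -27 (matches)
5. x = -12 + (5) = -7, y = -27 + (-1) = -28 (in agreement)
6. x = -7 + (-6) = -13, y = -28 + (-6) = -34 (in agreement)
7. x = -13 + (-1) = -14, y = -34 + (-5) = -39 (the entry is off here)
So the first discrepancy is step 7, where the right value is y = -39.

step 7, y = -39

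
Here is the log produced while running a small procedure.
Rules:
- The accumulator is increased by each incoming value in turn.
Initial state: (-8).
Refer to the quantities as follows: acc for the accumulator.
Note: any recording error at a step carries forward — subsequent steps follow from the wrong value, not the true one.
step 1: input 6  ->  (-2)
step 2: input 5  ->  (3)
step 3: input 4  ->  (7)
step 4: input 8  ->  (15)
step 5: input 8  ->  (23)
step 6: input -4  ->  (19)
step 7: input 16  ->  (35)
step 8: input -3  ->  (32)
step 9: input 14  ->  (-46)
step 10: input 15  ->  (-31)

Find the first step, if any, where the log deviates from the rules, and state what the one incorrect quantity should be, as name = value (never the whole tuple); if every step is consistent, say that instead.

step 9, acc = 46

Recomputing the run from the initial state:
step 1: acc = -2
step 2: acc = 3
step 3: acc = 7
step 4: acc = 15
step 5: acc = 23
step 6: acc = 19
step 7: acc = 35
step 8: acc = 32
step 9: acc = 46
step 10: acc = 61
The first disagreement with the log is at step 9, where the value should be acc = 46.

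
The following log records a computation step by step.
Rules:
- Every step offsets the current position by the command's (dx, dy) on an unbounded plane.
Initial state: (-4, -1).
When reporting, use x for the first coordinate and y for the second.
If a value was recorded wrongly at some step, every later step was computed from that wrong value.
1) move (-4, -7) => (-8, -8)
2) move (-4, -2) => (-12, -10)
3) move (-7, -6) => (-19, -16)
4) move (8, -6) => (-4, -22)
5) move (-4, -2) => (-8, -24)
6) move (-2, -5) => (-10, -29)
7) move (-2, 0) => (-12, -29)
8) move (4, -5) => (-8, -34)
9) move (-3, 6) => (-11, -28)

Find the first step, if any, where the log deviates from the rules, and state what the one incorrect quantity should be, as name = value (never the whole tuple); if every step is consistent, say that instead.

Recomputing the run from the initial state:
step 1: x = -8, y = -8
step 2: x = -12, y = -10
step 3: x = -19, y = -16
step 4: x = -11, y = -22
step 5: x = -15, y = -24
step 6: x = -17, y = -29
step 7: x = -19, y = -29
step 8: x = -15, y = -34
step 9: x = -18, y = -28
The first disagreement with the log is at step 4, where the value should be x = -11.

step 4, x = -11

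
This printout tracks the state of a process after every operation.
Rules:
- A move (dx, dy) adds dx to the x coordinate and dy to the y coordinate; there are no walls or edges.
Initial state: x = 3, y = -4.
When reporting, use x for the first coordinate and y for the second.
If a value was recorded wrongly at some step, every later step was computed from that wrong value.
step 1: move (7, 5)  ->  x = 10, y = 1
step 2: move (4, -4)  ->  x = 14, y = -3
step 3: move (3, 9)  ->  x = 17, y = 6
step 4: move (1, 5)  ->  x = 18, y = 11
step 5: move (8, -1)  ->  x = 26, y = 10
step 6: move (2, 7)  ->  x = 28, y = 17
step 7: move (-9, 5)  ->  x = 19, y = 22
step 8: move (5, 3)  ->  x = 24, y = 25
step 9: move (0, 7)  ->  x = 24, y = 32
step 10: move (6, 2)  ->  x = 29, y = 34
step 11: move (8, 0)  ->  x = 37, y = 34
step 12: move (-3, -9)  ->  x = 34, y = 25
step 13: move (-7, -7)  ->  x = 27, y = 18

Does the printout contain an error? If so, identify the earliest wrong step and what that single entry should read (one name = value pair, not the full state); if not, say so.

step 10, x = 30

Recomputing the run from the initial state:
step 1: x = 10, y = 1
step 2: x = 14, y = -3
step 3: x = 17, y = 6
step 4: x = 18, y = 11
step 5: x = 26, y = 10
step 6: x = 28, y = 17
step 7: x = 19, y = 22
step 8: x = 24, y = 25
step 9: x = 24, y = 32
step 10: x = 30, y = 34
step 11: x = 38, y = 34
step 12: x = 35, y = 25
step 13: x = 28, y = 18
The first disagreement with the printout is at step 10, where the value should be x = 30.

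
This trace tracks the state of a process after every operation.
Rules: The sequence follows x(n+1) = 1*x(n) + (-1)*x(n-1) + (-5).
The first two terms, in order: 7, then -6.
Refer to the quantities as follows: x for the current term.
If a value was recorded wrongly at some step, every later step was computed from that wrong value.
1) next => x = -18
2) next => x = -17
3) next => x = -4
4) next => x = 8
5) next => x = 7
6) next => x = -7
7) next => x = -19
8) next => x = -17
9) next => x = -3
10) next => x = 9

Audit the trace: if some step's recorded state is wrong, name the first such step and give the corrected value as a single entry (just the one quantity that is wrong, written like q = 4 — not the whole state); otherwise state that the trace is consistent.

1. x = 1*(-6) + (-1)*(7) + (-5) = -18 (checks out)
2. x = 1*(-18) + (-1)*(-6) + (-5) = -17 (confirmed correct)
3. x = 1*(-17) + (-1)*(-18) + (-5) = -4 (confirmed correct)
4. x = 1*(-4) + (-1)*(-17) + (-5) = 8 (consistent with the trace)
5. x = 1*(8) + (-1)*(-4) + (-5) = 7 (confirmed correct)
6. x = 1*(7) + (-1)*(8) + (-5) = -6 (the trace disagrees here)
Step 6 is the first one off; corrected, x = -6.

step 6, x = -6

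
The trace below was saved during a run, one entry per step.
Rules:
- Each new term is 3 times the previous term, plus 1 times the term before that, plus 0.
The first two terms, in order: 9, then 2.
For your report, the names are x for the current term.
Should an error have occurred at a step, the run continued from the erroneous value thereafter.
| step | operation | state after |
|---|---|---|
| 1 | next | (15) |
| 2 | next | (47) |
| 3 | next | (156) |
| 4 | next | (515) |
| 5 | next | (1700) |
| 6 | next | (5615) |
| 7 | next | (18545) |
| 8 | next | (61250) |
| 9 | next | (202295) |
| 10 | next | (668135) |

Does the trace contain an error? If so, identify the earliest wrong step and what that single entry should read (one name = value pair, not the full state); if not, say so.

1. x = 3*(2) + (1)*(9) + (0) = 15 (no discrepancy)
2. x = 3*(15) + (1)*(2) + (0) = 47 (agrees with the trace)
3. x = 3*(47) + (1)*(15) + (0) = 156 (no discrepancy)
4. x = 3*(156) + (1)*(47) + (0) = 515 (consistent with the trace)
5. x = 3*(515) + (1)*(156) + (0) = 1701 (the trace disagrees here)
The audit stops at step 5: the recorded entry is wrong and should be x = 1701.

step 5, x = 1701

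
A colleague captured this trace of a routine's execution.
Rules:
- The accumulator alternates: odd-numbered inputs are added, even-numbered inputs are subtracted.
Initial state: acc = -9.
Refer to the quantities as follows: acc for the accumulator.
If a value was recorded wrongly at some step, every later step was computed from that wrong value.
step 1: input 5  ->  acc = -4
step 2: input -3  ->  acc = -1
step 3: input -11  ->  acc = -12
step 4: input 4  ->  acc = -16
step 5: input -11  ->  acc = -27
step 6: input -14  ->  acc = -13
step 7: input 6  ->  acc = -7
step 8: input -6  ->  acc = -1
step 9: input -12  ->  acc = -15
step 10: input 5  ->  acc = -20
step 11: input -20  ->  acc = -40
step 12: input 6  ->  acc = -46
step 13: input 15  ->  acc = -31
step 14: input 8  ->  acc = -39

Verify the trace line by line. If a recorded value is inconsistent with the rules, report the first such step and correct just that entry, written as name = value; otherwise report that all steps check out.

Recomputing the run from the initial state:
step 1: acc = -4
step 2: acc = -1
step 3: acc = -12
step 4: acc = -16
step 5: acc = -27
step 6: acc = -13
step 7: acc = -7
step 8: acc = -1
step 9: acc = -13
step 10: acc = -18
step 11: acc = -38
step 12: acc = -44
step 13: acc = -29
step 14: acc = -37
The first disagreement with the trace is at step 9, where the value should be acc = -13.

step 9, acc = -13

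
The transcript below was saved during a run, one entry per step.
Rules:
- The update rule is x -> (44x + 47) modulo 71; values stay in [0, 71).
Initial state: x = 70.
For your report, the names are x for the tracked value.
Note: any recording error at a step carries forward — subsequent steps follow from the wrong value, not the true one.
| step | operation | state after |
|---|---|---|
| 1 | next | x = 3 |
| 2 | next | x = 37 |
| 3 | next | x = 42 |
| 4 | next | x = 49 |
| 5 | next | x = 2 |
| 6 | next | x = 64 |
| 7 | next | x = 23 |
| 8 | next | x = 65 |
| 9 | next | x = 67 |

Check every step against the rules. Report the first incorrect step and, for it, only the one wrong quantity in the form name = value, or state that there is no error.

no error

Recomputing the run from the initial state:
step 1: x = 3
step 2: x = 37
step 3: x = 42
step 4: x = 49
step 5: x = 2
step 6: x = 64
step 7: x = 23
step 8: x = 65
step 9: x = 67
This matches the transcript at every step.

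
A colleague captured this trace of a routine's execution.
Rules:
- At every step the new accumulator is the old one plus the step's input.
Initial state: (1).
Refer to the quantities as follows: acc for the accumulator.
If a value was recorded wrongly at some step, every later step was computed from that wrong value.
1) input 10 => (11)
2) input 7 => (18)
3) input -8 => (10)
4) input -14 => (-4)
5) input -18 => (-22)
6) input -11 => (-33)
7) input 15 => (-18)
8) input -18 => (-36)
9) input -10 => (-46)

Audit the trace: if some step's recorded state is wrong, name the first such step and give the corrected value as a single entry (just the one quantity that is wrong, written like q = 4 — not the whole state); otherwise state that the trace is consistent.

no error

step 1: acc = 1 + 10 = 11 -> in agreement
step 2: acc = 11 + 7 = 18 -> checks out
step 3: acc = 18 + -8 = 10 -> confirmed correct
step 4: acc = 10 + -14 = -4 -> verified
step 5: acc = -4 + -18 = -22 -> no discrepancy
step 6: acc = -22 + -11 = -33 -> same as recorded
step 7: acc = -33 + 15 = -18 -> same as recorded
step 8: acc = -18 + -18 = -36 -> verified
step 9: acc = -36 + -10 = -46 -> consistent with the trace
Nothing is out of place; the run is error-free.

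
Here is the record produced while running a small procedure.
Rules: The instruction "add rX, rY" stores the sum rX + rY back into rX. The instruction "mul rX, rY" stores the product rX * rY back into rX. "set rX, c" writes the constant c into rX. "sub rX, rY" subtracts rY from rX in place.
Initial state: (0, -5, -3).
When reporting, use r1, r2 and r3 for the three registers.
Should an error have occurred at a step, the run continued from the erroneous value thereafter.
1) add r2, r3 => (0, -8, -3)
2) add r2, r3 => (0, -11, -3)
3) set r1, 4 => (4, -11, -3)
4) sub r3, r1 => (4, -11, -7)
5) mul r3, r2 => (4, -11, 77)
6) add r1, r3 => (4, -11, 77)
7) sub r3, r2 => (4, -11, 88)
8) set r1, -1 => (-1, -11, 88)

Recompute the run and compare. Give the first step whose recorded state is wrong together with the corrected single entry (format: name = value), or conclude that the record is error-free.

step 6, r1 = 81

Step 1: r2 = -5 + -3 = -8 — checks out.
Step 2: r2 = -8 + -3 = -11 — exactly as logged.
Step 3: r1 = 4 — checks out.
Step 4: r3 = -3 - 4 = -7 — confirmed correct.
Step 5: r3 = -7 * -11 = 77 — checks out.
Step 6: r1 = 4 + 77 = 81 — the recorded entry deviates here.
The earliest wrong entry is at step 6: it should read r1 = 81.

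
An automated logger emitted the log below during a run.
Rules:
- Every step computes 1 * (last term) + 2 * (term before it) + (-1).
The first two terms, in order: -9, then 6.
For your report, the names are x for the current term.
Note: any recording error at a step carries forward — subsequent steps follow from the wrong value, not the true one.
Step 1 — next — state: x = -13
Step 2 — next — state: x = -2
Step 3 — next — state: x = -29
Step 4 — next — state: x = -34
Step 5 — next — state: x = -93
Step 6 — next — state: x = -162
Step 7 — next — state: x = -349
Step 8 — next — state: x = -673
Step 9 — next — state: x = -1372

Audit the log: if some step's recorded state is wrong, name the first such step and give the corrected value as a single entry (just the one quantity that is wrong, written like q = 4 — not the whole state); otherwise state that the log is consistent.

Step 1: x = 1*(6) + (2)*(-9) + (-1) = -13 — confirmed correct.
Step 2: x = 1*(-13) + (2)*(6) + (-1) = -2 — confirmed correct.
Step 3: x = 1*(-2) + (2)*(-13) + (-1) = -29 — agrees with the log.
Step 4: x = 1*(-29) + (2)*(-2) + (-1) = -34 — consistent with the log.
Step 5: x = 1*(-34) + (2)*(-29) + (-1) = -93 — checks out.
Step 6: x = 1*(-93) + (2)*(-34) + (-1) = -162 — consistent with the log.
Step 7: x = 1*(-162) + (2)*(-93) + (-1) = -349 — no discrepancy.
Step 8: x = 1*(-349) + (2)*(-162) + (-1) = -674 — the entry is off here.
Conclusion: step 8 carries the first error; the entry should be x = -674.

step 8, x = -674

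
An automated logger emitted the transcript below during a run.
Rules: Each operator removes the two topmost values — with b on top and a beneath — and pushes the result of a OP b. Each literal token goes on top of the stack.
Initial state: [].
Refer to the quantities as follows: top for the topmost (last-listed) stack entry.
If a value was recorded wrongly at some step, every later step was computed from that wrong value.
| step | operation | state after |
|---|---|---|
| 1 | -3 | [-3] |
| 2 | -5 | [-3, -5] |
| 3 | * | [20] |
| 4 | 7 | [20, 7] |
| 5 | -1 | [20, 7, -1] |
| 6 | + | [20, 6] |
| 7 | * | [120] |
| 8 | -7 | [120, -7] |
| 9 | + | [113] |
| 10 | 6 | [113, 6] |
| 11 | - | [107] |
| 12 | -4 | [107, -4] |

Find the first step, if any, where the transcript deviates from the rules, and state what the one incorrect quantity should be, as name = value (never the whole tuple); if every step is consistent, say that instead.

1. push -3: top = -3 (consistent with the transcript)
2. push -5: top = -5 (same as recorded)
3. -3 * -5 = 15 (the transcript has a different value)
First deviation found at step 3; the corrected entry is top = 15.

step 3, top = 15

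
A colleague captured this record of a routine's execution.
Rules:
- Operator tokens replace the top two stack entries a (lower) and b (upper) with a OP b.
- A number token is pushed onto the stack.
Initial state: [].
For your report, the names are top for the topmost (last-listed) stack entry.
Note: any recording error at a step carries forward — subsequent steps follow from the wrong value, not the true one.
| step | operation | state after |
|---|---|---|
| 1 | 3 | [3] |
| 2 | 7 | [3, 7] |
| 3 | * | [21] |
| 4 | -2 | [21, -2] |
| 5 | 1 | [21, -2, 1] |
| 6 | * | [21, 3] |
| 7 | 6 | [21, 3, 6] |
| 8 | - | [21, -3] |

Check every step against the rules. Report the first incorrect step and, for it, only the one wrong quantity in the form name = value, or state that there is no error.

step 1: push 3: top = 3 -> verified
step 2: push 7: top = 7 -> in agreement
step 3: 3 * 7 = 21 -> same as recorded
step 4: push -2: top = -2 -> same as recorded
step 5: push 1: top = 1 -> consistent with the record
step 6: -2 * 1 = -2 -> first mismatch against the record
So the first discrepancy is step 6, where the right value is top = -2.

step 6, top = -2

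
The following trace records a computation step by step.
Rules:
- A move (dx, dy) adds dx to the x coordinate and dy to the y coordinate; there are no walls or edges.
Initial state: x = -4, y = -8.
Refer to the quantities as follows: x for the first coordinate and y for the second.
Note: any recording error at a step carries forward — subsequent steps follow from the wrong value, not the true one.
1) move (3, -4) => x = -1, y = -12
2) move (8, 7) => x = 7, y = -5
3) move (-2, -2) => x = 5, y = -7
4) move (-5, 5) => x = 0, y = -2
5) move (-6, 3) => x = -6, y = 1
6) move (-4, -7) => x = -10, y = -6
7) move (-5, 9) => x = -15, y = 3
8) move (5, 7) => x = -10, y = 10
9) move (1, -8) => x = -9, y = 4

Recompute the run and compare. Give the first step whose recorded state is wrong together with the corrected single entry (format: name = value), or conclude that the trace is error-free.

step 9, y = 2

Recomputing the run from the initial state:
step 1: x = -1, y = -12
step 2: x = 7, y = -5
step 3: x = 5, y = -7
step 4: x = 0, y = -2
step 5: x = -6, y = 1
step 6: x = -10, y = -6
step 7: x = -15, y = 3
step 8: x = -10, y = 10
step 9: x = -9, y = 2
The first disagreement with the trace is at step 9, where the value should be y = 2.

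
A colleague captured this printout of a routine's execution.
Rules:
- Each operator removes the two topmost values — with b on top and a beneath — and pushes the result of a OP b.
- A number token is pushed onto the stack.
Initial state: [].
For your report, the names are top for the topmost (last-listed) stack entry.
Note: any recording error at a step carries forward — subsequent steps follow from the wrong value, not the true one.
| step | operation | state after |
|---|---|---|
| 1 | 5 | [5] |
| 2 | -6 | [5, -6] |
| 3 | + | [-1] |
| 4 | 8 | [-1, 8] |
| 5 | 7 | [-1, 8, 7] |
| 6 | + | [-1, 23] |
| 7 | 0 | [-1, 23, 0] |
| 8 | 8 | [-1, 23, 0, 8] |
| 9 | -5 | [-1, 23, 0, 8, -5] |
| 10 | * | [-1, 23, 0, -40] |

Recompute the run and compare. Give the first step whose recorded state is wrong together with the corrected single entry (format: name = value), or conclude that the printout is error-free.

step 6, top = 15

1. push 5: top = 5 (exactly as logged)
2. push -6: top = -6 (matches)
3. 5 + -6 = -1 (checks out)
4. push 8: top = 8 (in agreement)
5. push 7: top = 7 (checks out)
6. 8 + 7 = 15 (first mismatch against the printout)
Step 6 is the first one off; corrected, top = 15.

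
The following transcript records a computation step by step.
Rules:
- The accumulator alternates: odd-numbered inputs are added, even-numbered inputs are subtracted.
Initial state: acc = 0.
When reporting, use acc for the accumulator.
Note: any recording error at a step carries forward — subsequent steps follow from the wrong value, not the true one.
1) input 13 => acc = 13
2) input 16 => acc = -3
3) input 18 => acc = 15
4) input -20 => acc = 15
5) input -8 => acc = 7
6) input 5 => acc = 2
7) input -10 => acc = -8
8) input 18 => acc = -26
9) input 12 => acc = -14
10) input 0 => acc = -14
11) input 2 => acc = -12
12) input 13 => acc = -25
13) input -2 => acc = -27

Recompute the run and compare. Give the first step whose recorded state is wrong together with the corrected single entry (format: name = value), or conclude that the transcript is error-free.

step 4, acc = 35

1. acc = 0 + 13 = 13 (consistent with the transcript)
2. acc = 13 - 16 = -3 (same as recorded)
3. acc = -3 + 18 = 15 (agrees with the transcript)
4. acc = 15 - -20 = 35 (the recorded entry deviates here)
The audit stops at step 4: the recorded entry is wrong and should be acc = 35.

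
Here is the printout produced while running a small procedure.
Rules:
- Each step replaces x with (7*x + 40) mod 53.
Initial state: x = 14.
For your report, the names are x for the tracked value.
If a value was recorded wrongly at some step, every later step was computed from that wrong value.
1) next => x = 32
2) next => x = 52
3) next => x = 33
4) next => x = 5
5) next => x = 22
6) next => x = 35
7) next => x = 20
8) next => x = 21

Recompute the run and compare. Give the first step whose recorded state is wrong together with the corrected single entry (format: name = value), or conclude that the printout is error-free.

Step 1: x = (7*14 + 40) mod 53 = 32 — in agreement.
Step 2: x = (7*32 + 40) mod 53 = 52 — agrees with the printout.
Step 3: x = (7*52 + 40) mod 53 = 33 — exactly as logged.
Step 4: x = (7*33 + 40) mod 53 = 6 — the printout has a different value.
First incorrect step: 4; the correct value is x = 6.

step 4, x = 6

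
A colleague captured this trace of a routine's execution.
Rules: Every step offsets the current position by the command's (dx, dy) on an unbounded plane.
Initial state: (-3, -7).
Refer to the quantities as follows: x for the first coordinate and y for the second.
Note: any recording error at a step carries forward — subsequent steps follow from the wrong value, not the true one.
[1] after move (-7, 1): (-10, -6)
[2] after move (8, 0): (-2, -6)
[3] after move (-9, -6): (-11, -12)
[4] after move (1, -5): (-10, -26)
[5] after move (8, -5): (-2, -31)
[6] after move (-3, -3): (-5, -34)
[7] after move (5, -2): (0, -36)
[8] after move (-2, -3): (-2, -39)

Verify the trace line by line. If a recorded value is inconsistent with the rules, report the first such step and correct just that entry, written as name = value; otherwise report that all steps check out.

step 4, y = -17

Recomputing the run from the initial state:
step 1: x = -10, y = -6
step 2: x = -2, y = -6
step 3: x = -11, y = -12
step 4: x = -10, y = -17
step 5: x = -2, y = -22
step 6: x = -5, y = -25
step 7: x = 0, y = -27
step 8: x = -2, y = -30
The first disagreement with the trace is at step 4, where the value should be y = -17.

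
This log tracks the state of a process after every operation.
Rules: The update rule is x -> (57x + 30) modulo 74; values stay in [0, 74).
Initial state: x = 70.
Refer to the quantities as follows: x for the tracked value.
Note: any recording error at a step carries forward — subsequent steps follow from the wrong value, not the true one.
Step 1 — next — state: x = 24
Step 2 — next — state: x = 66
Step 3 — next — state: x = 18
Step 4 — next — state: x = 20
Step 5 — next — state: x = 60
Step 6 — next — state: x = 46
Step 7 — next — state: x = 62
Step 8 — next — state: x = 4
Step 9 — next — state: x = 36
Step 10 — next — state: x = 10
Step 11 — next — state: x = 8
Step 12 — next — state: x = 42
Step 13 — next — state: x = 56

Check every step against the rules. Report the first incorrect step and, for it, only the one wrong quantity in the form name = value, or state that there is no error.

step 1: x = (57*70 + 30) mod 74 = 24 -> checks out
step 2: x = (57*24 + 30) mod 74 = 66 -> in agreement
step 3: x = (57*66 + 30) mod 74 = 18 -> confirmed correct
step 4: x = (57*18 + 30) mod 74 = 20 -> verified
step 5: x = (57*20 + 30) mod 74 = 60 -> consistent with the log
step 6: x = (57*60 + 30) mod 74 = 46 -> verified
step 7: x = (57*46 + 30) mod 74 = 62 -> agrees with the log
step 8: x = (57*62 + 30) mod 74 = 12 -> first mismatch against the log
The audit stops at step 8: the recorded entry is wrong and should be x = 12.

step 8, x = 12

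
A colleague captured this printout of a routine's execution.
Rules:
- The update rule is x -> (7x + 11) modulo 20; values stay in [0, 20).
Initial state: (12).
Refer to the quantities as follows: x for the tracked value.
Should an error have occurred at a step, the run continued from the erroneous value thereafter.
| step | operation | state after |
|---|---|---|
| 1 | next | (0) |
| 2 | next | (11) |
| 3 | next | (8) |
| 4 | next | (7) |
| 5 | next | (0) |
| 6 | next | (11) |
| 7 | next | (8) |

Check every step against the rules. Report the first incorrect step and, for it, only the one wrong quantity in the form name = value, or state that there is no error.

step 1, x = 15

1. x = (7*12 + 11) mod 20 = 15 (the entry is off here)
So the first discrepancy is step 1, where the right value is x = 15.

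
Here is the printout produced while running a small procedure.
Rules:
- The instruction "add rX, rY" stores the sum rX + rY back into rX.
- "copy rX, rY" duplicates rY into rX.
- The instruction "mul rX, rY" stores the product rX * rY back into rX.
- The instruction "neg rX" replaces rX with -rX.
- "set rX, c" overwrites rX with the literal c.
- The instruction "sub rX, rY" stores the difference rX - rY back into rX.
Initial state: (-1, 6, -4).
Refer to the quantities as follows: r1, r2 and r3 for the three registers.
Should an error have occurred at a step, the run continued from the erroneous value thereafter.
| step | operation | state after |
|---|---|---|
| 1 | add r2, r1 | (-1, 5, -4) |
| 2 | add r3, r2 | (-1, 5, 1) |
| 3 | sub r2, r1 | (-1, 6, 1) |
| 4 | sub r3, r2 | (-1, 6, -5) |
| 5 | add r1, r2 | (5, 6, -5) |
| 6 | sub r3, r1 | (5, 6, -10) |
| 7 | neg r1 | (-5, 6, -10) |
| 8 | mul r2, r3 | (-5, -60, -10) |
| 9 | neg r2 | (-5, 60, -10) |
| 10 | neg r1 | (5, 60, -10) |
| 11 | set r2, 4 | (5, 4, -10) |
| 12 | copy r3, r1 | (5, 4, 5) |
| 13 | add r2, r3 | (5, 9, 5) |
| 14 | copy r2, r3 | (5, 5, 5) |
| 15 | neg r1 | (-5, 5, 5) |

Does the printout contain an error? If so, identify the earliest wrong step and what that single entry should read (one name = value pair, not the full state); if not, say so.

no error

Recomputing the run from the initial state:
step 1: r1 = -1, r2 = 5, r3 = -4
step 2: r1 = -1, r2 = 5, r3 = 1
step 3: r1 = -1, r2 = 6, r3 = 1
step 4: r1 = -1, r2 = 6, r3 = -5
step 5: r1 = 5, r2 = 6, r3 = -5
step 6: r1 = 5, r2 = 6, r3 = -10
step 7: r1 = -5, r2 = 6, r3 = -10
step 8: r1 = -5, r2 = -60, r3 = -10
step 9: r1 = -5, r2 = 60, r3 = -10
step 10: r1 = 5, r2 = 60, r3 = -10
step 11: r1 = 5, r2 = 4, r3 = -10
step 12: r1 = 5, r2 = 4, r3 = 5
step 13: r1 = 5, r2 = 9, r3 = 5
step 14: r1 = 5, r2 = 5, r3 = 5
step 15: r1 = -5, r2 = 5, r3 = 5
This matches the printout at every step.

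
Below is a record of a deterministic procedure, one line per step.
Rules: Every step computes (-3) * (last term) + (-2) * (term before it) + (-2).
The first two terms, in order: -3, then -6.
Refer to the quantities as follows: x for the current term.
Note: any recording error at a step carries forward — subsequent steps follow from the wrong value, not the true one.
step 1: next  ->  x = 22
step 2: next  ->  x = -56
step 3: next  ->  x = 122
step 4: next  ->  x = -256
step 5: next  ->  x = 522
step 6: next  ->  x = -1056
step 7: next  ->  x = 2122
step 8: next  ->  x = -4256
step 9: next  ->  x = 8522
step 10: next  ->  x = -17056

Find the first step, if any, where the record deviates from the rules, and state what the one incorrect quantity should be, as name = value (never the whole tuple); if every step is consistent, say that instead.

no error

step 1: x = -3*(-6) + (-2)*(-3) + (-2) = 22 -> exactly as logged
step 2: x = -3*(22) + (-2)*(-6) + (-2) = -56 -> matches
step 3: x = -3*(-56) + (-2)*(22) + (-2) = 122 -> confirmed correct
step 4: x = -3*(122) + (-2)*(-56) + (-2) = -256 -> confirmed correct
step 5: x = -3*(-256) + (-2)*(122) + (-2) = 522 -> no discrepancy
step 6: x = -3*(522) + (-2)*(-256) + (-2) = -1056 -> same as recorded
step 7: x = -3*(-1056) + (-2)*(522) + (-2) = 2122 -> consistent with the record
step 8: x = -3*(2122) + (-2)*(-1056) + (-2) = -4256 -> confirmed correct
step 9: x = -3*(-4256) + (-2)*(2122) + (-2) = 8522 -> same as recorded
step 10: x = -3*(8522) + (-2)*(-4256) + (-2) = -17056 -> consistent with the record
The recomputation confirms every line.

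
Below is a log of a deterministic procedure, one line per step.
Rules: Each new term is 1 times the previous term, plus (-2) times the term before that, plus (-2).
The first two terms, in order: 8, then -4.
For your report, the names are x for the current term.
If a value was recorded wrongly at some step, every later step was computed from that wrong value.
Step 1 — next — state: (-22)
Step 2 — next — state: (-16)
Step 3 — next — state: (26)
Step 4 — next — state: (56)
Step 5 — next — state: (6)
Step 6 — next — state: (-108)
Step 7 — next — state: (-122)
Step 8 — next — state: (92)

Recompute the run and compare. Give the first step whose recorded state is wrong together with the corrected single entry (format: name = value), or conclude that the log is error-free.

step 5, x = 2

step 1: x = 1*(-4) + (-2)*(8) + (-2) = -22 -> no discrepancy
step 2: x = 1*(-22) + (-2)*(-4) + (-2) = -16 -> exactly as logged
step 3: x = 1*(-16) + (-2)*(-22) + (-2) = 26 -> agrees with the log
step 4: x = 1*(26) + (-2)*(-16) + (-2) = 56 -> exactly as logged
step 5: x = 1*(56) + (-2)*(26) + (-2) = 2 -> not what was recorded
That makes step 5 the first incorrect line — x = 2 is what it should show.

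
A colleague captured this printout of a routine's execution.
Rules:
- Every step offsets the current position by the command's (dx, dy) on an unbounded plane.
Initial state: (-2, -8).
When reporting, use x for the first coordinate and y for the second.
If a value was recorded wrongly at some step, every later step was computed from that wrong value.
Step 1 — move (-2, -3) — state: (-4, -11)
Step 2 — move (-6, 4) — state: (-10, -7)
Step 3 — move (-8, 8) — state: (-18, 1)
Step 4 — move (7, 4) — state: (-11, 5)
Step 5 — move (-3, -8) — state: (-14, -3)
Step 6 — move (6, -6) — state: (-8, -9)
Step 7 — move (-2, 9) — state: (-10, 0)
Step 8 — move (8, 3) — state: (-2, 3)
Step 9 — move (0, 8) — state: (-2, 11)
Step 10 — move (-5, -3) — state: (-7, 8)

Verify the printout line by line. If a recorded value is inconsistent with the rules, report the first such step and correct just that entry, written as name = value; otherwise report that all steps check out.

1. x = -2 + (-2) = -4, y = -8 + (-3) = -11 (same as recorded)
2. x = -4 + (-6) = -10, y = -11 + (4) = -7 (exactly as logged)
3. x = -10 + (-8) = -18, y = -7 + (8) = 1 (checks out)
4. x = -18 + (7) = -11, y = 1 + (4) = 5 (consistent with the printout)
5. x = -11 + (-3) = -14, y = 5 + (-8) = -3 (same as recorded)
6. x = -14 + (6) = -8, y = -3 + (-6) = -9 (exactly as logged)
7. x = -8 + (-2) = -10, y = -9 + (9) = 0 (verified)
8. x = -10 + (8) = -2, y = 0 + (3) = 3 (verified)
9. x = -2 + (0) = -2, y = 3 + (8) = 11 (consistent with the printout)
10. x = -2 + (-5) = -7, y = 11 + (-3) = 8 (matches)
All steps check out; nothing to correct.

no error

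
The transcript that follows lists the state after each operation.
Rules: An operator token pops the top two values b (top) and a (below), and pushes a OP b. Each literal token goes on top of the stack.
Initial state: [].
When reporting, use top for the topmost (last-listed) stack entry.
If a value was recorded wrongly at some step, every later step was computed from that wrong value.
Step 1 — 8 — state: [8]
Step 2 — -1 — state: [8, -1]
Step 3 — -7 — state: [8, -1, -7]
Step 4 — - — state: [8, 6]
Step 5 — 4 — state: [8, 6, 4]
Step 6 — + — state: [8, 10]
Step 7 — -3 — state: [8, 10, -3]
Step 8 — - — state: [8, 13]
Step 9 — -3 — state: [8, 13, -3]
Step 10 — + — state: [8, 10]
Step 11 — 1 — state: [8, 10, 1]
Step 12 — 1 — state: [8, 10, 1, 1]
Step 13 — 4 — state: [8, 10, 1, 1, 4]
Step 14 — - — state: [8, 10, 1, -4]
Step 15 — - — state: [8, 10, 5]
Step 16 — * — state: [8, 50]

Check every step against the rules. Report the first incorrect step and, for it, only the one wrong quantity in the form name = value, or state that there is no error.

Step 1: push 8: top = 8 — verified.
Step 2: push -1: top = -1 — consistent with the transcript.
Step 3: push -7: top = -7 — matches.
Step 4: -1 - -7 = 6 — no discrepancy.
Step 5: push 4: top = 4 — checks out.
Step 6: 6 + 4 = 10 — matches.
Step 7: push -3: top = -3 — no discrepancy.
Step 8: 10 - -3 = 13 — verified.
Step 9: push -3: top = -3 — consistent with the transcript.
Step 10: 13 + -3 = 10 — exactly as logged.
Step 11: push 1: top = 1 — consistent with the transcript.
Step 12: push 1: top = 1 — exactly as logged.
Step 13: push 4: top = 4 — exactly as logged.
Step 14: 1 - 4 = -3 — the transcript has a different value.
The audit stops at step 14: the recorded entry is wrong and should be top = -3.

step 14, top = -3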